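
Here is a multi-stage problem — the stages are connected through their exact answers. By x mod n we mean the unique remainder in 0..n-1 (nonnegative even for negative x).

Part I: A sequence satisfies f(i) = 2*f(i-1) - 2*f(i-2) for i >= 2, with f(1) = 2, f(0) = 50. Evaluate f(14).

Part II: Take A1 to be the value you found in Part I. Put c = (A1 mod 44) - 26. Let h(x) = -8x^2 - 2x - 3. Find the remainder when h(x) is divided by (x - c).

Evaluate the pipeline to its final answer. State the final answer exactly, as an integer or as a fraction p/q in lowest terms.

-39

Part I: f(2) = 2*(2) - 2*(50) = -96; iterating: f(2)=-96, f(3)=-196, f(4)=-200, f(5)=-8, f(6)=384, f(7)=784, f(8)=800, f(9)=32, f(10)=-1536, f(11)=-3136, f(12)=-3200, f(13)=-128, f(14)=6144; answer 6144
Part II: A1 = 6144; c = 2; remainder = value at the root: -8*(2)^2 - 2*(2)^1 - 3 = (-32) + (-4) + (-3) = -39; answer -39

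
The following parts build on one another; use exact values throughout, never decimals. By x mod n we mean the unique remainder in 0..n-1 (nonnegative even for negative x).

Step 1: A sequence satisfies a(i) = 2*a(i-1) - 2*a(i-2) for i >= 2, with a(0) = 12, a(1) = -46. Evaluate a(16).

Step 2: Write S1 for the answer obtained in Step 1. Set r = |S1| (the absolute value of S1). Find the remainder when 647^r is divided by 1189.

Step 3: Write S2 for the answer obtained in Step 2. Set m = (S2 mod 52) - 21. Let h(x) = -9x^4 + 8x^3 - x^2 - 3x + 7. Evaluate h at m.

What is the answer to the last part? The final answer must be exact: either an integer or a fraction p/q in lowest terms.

-274748

Step 1: a(2) = 2*(-46) - 2*(12) = -116; iterating: a(2)=-116, a(3)=-140, a(4)=-48, a(5)=184, a(6)=464, a(7)=560, a(8)=192, a(9)=-736, a(10)=-1856, a(11)=-2240, a(12)=-768, a(13)=2944, a(14)=7424, a(15)=8960, a(16)=3072; answer 3072
Step 2: S1 = 3072; r = 3072; squarings mod 1189: 647^1=647, 647^2=81, 647^4=616, 647^8=165, 647^16=1067, 647^32=616, 647^64=165, 647^128=1067, 647^256=616, 647^512=165, 647^1024=1067, 647^2048=616; 647^3072 = 647^1024 * 647^2048 = 944 (mod 1189); answer 944
Step 3: S2 = 944; m = -13; -9*(-13)^4 + 8*(-13)^3 - 1*(-13)^2 - 3*(-13)^1 + 7 = (-257049) + (-17576) + (-169) + (39) + (7) = -274748; answer -274748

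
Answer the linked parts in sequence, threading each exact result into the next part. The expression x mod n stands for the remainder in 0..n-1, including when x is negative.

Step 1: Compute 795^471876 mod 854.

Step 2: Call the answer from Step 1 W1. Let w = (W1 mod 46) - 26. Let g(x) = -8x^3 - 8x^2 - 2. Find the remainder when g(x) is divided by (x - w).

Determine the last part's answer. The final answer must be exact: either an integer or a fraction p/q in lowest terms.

Step 1: squarings mod 854: 795^1=795, 795^2=65, 795^4=809, 795^8=317, 795^16=571, 795^32=667, 795^64=809, 795^128=317, 795^256=571, 795^512=667, 795^1024=809, 795^2048=317, 795^4096=571, 795^8192=667, 795^16384=809, 795^32768=317, 795^65536=571, 795^131072=667, 795^262144=809; 795^471876 = 795^4 * 795^64 * 795^256 * 795^512 * 795^4096 * 795^8192 * 795^65536 * 795^131072 * 795^262144 = 729 (mod 854); answer 729
Step 2: W1 = 729; w = 13; remainder = value at the root: -8*(13)^3 - 8*(13)^2 - 2 = (-17576) + (-1352) + (-2) = -18930; answer -18930

-18930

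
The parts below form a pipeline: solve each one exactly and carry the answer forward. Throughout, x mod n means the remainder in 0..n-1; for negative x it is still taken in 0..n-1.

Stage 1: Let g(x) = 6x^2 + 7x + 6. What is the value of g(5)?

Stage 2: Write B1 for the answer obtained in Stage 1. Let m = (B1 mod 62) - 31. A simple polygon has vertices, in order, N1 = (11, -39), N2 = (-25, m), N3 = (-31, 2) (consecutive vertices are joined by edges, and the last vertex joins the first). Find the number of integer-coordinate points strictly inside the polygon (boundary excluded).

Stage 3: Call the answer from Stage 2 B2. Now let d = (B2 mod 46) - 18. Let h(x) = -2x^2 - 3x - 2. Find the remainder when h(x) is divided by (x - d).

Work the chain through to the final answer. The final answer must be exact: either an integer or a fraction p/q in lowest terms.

Stage 1: 6*(5)^2 + 7*(5)^1 + 6 = (150) + (35) + (6) = 191; answer 191
Stage 2: B1 = 191; m = -26; cross terms: (11*-26 - -25*-39)=-1261, (-25*2 - -31*-26)=-856, (-31*-39 - 11*2)=1187; twice the area = |-930| = 930; area = 465; boundary points = 1 + 2 + 1 = 4; strictly interior points = area - boundary/2 + 1 = 464; answer 464
Stage 3: B2 = 464; d = -14; remainder = value at the root: -2*(-14)^2 - 3*(-14)^1 - 2 = (-392) + (42) + (-2) = -352; answer -352

-352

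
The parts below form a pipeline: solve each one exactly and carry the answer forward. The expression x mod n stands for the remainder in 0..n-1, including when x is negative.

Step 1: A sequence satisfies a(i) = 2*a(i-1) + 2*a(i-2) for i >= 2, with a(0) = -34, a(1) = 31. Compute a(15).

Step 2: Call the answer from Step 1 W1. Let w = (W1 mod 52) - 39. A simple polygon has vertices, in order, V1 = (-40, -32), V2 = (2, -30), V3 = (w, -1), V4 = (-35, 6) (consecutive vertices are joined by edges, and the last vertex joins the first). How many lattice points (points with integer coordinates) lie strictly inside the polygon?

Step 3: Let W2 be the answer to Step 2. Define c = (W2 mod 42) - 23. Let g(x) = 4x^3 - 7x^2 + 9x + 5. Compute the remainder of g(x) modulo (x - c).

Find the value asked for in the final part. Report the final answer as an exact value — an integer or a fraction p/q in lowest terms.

-3559

Step 1: a(2) = 2*(31) + 2*(-34) = -6; iterating: a(2)=-6, a(3)=50, a(4)=88, a(5)=276, a(6)=728, a(7)=2008, a(8)=5472, a(9)=14960, a(10)=40864, a(11)=111648, a(12)=305024, a(13)=833344, a(14)=2276736, a(15)=6220160; answer 6220160
Step 2: W1 = 6220160; w = -15; cross terms: (-40*-30 - 2*-32)=1264, (2*-1 - -15*-30)=-452, (-15*6 - -35*-1)=-125, (-35*-32 - -40*6)=1360; twice the area = |2047| = 2047; area = 2047/2; boundary points = 2 + 1 + 1 + 1 = 5; strictly interior points = area - boundary/2 + 1 = 1022; answer 1022
Step 3: W2 = 1022; c = -9; remainder = value at the root: 4*(-9)^3 - 7*(-9)^2 + 9*(-9)^1 + 5 = (-2916) + (-567) + (-81) + (5) = -3559; answer -3559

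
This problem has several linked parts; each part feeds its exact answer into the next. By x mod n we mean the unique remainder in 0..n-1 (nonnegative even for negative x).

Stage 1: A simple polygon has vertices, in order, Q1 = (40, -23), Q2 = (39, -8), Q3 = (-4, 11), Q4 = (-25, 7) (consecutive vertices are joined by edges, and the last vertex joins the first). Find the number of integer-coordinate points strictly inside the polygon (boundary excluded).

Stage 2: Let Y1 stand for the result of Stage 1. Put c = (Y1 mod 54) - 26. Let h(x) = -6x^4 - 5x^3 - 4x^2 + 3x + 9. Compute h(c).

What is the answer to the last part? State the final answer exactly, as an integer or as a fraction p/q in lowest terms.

-3289887

Stage 1: cross terms: (40*-8 - 39*-23)=577, (39*11 - -4*-8)=397, (-4*7 - -25*11)=247, (-25*-23 - 40*7)=295; twice the area = |1516| = 1516; area = 758; boundary points = 1 + 1 + 1 + 5 = 8; strictly interior points = area - boundary/2 + 1 = 755; answer 755
Stage 2: Y1 = 755; c = 27; -6*(27)^4 - 5*(27)^3 - 4*(27)^2 + 3*(27)^1 + 9 = (-3188646) + (-98415) + (-2916) + (81) + (9) = -3289887; answer -3289887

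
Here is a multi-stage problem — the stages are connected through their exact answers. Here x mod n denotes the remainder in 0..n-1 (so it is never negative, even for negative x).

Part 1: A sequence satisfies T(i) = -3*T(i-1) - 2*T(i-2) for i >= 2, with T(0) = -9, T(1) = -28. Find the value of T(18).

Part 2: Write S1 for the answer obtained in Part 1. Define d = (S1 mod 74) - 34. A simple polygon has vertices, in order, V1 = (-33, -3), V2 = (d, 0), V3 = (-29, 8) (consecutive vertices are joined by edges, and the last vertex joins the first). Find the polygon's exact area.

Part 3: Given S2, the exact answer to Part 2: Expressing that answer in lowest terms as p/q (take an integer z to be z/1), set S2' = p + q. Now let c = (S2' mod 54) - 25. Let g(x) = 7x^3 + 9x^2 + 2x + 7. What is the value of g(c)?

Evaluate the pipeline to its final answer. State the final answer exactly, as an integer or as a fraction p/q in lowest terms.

-3017

Part 1: T(2) = -3*(-28) - 2*(-9) = 102; iterating: T(2)=102, T(3)=-250, T(4)=546, T(5)=-1138, T(6)=2322, T(7)=-4690, T(8)=9426, T(9)=-18898, T(10)=37842, T(11)=-75730, T(12)=151506, T(13)=-303058, T(14)=606162, T(15)=-1212370, T(16)=2424786, T(17)=-4849618, T(18)=9699282; answer 9699282
Part 2: S1 = 9699282; d = -6; cross terms: (-33*0 - -6*-3)=-18, (-6*8 - -29*0)=-48, (-29*-3 - -33*8)=351; twice the area = |285| = 285; area = 285/2; answer 285/2
Part 3: S2 = 285/2; threaded value p + q = 287; c = -8; 7*(-8)^3 + 9*(-8)^2 + 2*(-8)^1 + 7 = (-3584) + (576) + (-16) + (7) = -3017; answer -3017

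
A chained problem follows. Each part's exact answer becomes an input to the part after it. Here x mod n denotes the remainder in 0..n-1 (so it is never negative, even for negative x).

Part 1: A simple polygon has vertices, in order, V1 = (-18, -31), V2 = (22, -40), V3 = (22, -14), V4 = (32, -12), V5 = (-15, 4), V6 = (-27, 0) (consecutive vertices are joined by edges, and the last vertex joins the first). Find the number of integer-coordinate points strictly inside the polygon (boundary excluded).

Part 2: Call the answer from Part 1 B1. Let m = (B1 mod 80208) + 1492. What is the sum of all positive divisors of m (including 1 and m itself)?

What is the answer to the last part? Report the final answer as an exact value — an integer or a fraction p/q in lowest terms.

3002

Part 1: cross terms: (-18*-40 - 22*-31)=1402, (22*-14 - 22*-40)=572, (22*-12 - 32*-14)=184, (32*4 - -15*-12)=-52, (-15*0 - -27*4)=108, (-27*-31 - -18*0)=837; twice the area = |3051| = 3051; area = 3051/2; boundary points = 1 + 26 + 2 + 1 + 4 + 1 = 35; strictly interior points = area - boundary/2 + 1 = 1509; answer 1509
Part 2: B1 = 1509; m = 3001; 3001 is prime, so its only divisors are 1 and 3001; sigma = 1 + 3001 = 3002; answer 3002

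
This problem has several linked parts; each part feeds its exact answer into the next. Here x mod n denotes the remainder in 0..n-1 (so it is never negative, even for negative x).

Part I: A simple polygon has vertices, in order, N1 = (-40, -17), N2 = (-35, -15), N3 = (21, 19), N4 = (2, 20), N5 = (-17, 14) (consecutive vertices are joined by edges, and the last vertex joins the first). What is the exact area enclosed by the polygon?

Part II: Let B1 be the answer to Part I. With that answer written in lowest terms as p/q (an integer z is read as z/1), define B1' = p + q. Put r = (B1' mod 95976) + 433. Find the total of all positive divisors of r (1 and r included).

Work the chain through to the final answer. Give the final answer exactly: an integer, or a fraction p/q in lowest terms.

Part I: cross terms: (-40*-15 - -35*-17)=5, (-35*19 - 21*-15)=-350, (21*20 - 2*19)=382, (2*14 - -17*20)=368, (-17*-17 - -40*14)=849; twice the area = |1254| = 1254; area = 627; answer 627
Part II: B1 = 627; threaded value p + q = 628; r = 1061; 1061 is prime, so its only divisors are 1 and 1061; sigma = 1 + 1061 = 1062; answer 1062

1062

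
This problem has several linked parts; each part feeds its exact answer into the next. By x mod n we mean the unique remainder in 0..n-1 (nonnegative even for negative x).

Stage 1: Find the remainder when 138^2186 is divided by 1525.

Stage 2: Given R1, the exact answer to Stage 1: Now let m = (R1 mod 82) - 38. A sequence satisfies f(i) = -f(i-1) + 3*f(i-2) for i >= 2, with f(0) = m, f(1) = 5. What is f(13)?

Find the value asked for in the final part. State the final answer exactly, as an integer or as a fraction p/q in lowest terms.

108005

Stage 1: squarings mod 1525: 138^1=138, 138^2=744, 138^4=1486, 138^8=1521, 138^16=16, 138^32=256, 138^64=1486, 138^128=1521, 138^256=16, 138^512=256, 138^1024=1486, 138^2048=1521; 138^2186 = 138^2 * 138^8 * 138^128 * 138^2048 = 1184 (mod 1525); answer 1184
Stage 2: R1 = 1184; m = -2; f(2) = -1*(5) + 3*(-2) = -11; iterating: f(2)=-11, f(3)=26, f(4)=-59, f(5)=137, f(6)=-314, f(7)=725, f(8)=-1667, f(9)=3842, f(10)=-8843, f(11)=20369, f(12)=-46898, f(13)=108005; answer 108005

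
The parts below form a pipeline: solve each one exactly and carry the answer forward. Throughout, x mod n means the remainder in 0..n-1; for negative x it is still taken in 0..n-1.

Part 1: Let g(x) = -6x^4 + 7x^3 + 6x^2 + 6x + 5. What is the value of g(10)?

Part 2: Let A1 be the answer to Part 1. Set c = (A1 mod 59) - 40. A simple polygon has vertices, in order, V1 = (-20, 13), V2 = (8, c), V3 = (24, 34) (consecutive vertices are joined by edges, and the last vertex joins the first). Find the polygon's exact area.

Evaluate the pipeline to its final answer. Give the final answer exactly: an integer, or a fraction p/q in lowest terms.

206

Part 1: -6*(10)^4 + 7*(10)^3 + 6*(10)^2 + 6*(10)^1 + 5 = (-60000) + (7000) + (600) + (60) + (5) = -52335; answer -52335
Part 2: A1 = -52335; c = 17; cross terms: (-20*17 - 8*13)=-444, (8*34 - 24*17)=-136, (24*13 - -20*34)=992; twice the area = |412| = 412; area = 206; answer 206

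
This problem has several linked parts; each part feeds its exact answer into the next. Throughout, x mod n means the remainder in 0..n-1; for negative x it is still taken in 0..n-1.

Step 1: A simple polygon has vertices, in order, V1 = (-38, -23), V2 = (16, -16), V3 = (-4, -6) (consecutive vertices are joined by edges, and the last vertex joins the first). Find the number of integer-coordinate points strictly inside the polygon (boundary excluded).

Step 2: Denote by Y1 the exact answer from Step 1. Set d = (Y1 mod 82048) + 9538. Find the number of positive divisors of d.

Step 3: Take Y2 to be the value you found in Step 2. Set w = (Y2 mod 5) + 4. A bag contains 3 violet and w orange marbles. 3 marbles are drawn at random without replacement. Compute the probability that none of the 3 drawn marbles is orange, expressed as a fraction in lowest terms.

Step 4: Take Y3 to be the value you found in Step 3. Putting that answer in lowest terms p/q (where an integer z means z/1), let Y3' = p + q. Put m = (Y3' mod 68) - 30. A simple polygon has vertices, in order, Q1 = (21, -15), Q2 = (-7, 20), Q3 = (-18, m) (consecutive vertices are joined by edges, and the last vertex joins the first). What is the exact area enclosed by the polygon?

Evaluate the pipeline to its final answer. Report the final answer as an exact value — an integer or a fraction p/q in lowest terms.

945/2

Step 1: cross terms: (-38*-16 - 16*-23)=976, (16*-6 - -4*-16)=-160, (-4*-23 - -38*-6)=-136; twice the area = |680| = 680; area = 340; boundary points = 1 + 10 + 17 = 28; strictly interior points = area - boundary/2 + 1 = 327; answer 327
Step 2: Y1 = 327; d = 9865; 9865 = 5 * 1973; number of divisors = (1+1) * (1+1) = 4; answer 4
Step 3: Y2 = 4; w = 8; total draws C(11,3) = 165; favorable C(3,3) = 1; P = 1/165; answer 1/165
Step 4: Y3 = 1/165; threaded value p + q = 166; m = 0; cross terms: (21*20 - -7*-15)=315, (-7*0 - -18*20)=360, (-18*-15 - 21*0)=270; twice the area = |945| = 945; area = 945/2; answer 945/2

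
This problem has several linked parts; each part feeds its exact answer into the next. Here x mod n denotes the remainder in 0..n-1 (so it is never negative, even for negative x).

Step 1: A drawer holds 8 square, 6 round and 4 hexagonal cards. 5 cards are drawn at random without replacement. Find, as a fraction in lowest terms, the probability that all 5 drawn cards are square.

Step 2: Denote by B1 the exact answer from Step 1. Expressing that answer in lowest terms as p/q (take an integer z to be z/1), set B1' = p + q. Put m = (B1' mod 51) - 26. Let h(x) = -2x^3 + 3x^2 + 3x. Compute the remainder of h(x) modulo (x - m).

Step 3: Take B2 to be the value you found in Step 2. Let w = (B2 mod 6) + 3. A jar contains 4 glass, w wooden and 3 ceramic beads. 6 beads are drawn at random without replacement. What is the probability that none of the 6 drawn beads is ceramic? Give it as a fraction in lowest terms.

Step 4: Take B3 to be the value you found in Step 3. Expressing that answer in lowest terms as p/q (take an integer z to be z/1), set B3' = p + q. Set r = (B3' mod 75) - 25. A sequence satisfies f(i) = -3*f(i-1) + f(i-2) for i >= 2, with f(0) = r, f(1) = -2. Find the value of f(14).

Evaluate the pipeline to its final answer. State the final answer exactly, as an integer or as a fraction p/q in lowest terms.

-9868687

Step 1: total draws C(18,5) = 8568; favorable C(8,5) = 56; P = 1/153; answer 1/153
Step 2: B1 = 1/153; threaded value p + q = 154; m = -25; remainder = value at the root: -2*(-25)^3 + 3*(-25)^2 + 3*(-25)^1 = (31250) + (1875) + (-75) = 33050; answer 33050
Step 3: B2 = 33050; w = 5; total draws C(12,6) = 924; favorable C(9,6) = 84; P = 1/11; answer 1/11
Step 4: B3 = 1/11; threaded value p + q = 12; r = -13; f(2) = -3*(-2) + 1*(-13) = -7; iterating: f(2)=-7, f(3)=19, f(4)=-64, f(5)=211, f(6)=-697, f(7)=2302, f(8)=-7603, f(9)=25111, f(10)=-82936, f(11)=273919, f(12)=-904693, f(13)=2987998, f(14)=-9868687; answer -9868687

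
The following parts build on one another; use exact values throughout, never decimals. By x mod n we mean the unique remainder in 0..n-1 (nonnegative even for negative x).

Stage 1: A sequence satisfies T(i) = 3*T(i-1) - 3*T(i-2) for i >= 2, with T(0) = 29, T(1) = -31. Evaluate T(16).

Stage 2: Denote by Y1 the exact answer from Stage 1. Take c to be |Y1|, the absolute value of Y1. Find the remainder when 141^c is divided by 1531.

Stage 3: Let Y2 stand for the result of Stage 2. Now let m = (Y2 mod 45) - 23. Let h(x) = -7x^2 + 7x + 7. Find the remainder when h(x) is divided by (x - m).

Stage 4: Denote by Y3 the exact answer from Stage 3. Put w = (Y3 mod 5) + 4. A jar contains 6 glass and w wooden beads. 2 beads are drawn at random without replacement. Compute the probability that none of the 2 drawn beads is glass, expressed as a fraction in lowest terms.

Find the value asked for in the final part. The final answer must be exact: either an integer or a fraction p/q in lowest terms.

Stage 1: T(2) = 3*(-31) - 3*(29) = -180; iterating: T(2)=-180, T(3)=-447, T(4)=-801, T(5)=-1062, T(6)=-783, T(7)=837, T(8)=4860, T(9)=12069, T(10)=21627, T(11)=28674, T(12)=21141, T(13)=-22599, T(14)=-131220, T(15)=-325863, T(16)=-583929; answer -583929
Stage 2: Y1 = -583929; c = 583929; squarings mod 1531: 141^1=141, 141^2=1509, 141^4=484, 141^8=13, 141^16=169, 141^32=1003, 141^64=142, 141^128=261, 141^256=757, 141^512=455, 141^1024=340, 141^2048=775, 141^4096=473, 141^8192=203, 141^16384=1403, 141^32768=1074, 141^65536=633, 141^131072=1098, 141^262144=707, 141^524288=743; 141^583929 = 141^1 * 141^8 * 141^16 * 141^32 * 141^64 * 141^128 * 141^2048 * 141^8192 * 141^16384 * 141^32768 * 141^524288 = 729 (mod 1531); answer 729
Stage 3: Y2 = 729; m = -14; remainder = value at the root: -7*(-14)^2 + 7*(-14)^1 + 7 = (-1372) + (-98) + (7) = -1463; answer -1463
Stage 4: Y3 = -1463; w = 6; total draws C(12,2) = 66; favorable C(6,2) = 15; P = 5/22; answer 5/22

5/22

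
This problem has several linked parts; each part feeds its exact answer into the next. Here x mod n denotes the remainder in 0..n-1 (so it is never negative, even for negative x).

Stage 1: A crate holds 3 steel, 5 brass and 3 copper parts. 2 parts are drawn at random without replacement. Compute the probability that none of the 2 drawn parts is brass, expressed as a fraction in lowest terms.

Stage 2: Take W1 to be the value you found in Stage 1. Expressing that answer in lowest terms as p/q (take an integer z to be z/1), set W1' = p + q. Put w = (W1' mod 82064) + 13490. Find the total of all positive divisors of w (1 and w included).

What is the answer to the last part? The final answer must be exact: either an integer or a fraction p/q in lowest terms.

26924

Stage 1: total draws C(11,2) = 55; favorable C(6,2) = 15; P = 3/11; answer 3/11
Stage 2: W1 = 3/11; threaded value p + q = 14; w = 13504; 13504 = 2^6 * 211; sigma = (1 + 2 + 4 + 8 + 16 + 32 + 64) * (1 + 211) = 127 * 212 = 26924; answer 26924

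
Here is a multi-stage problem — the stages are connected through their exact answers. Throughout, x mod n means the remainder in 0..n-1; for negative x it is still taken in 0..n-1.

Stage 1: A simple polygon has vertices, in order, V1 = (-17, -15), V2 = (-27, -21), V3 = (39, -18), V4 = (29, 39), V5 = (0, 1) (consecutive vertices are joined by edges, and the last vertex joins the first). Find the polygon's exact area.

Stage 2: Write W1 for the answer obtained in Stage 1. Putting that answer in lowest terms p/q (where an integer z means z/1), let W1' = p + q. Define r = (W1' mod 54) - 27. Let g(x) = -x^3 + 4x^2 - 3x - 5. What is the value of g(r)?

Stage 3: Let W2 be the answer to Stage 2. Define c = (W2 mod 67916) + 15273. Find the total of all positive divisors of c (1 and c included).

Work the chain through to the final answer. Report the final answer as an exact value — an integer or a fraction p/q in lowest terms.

Stage 1: cross terms: (-17*-21 - -27*-15)=-48, (-27*-18 - 39*-21)=1305, (39*39 - 29*-18)=2043, (29*1 - 0*39)=29, (0*-15 - -17*1)=17; twice the area = |3346| = 3346; area = 1673; answer 1673
Stage 2: W1 = 1673; threaded value p + q = 1674; r = -27; -1*(-27)^3 + 4*(-27)^2 - 3*(-27)^1 - 5 = (19683) + (2916) + (81) + (-5) = 22675; answer 22675
Stage 3: W2 = 22675; c = 37948; 37948 = 2^2 * 53 * 179; sigma = (1 + 2 + 4) * (1 + 53) * (1 + 179) = 7 * 54 * 180 = 68040; answer 68040

68040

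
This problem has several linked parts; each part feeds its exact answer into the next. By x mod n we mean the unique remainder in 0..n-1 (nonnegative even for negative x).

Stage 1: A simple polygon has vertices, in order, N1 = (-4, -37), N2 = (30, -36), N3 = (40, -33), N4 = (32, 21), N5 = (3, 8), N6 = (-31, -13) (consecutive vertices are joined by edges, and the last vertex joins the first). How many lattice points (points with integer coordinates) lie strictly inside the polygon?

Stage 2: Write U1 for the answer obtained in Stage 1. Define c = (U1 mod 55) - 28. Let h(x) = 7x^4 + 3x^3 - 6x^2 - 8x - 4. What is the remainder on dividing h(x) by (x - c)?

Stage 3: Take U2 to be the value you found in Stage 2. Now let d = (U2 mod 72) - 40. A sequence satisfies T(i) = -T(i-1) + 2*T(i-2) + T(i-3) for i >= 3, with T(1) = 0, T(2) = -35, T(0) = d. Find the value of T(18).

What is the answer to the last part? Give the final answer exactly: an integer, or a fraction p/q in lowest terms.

Stage 1: cross terms: (-4*-36 - 30*-37)=1254, (30*-33 - 40*-36)=450, (40*21 - 32*-33)=1896, (32*8 - 3*21)=193, (3*-13 - -31*8)=209, (-31*-37 - -4*-13)=1095; twice the area = |5097| = 5097; area = 5097/2; boundary points = 1 + 1 + 2 + 1 + 1 + 3 = 9; strictly interior points = area - boundary/2 + 1 = 2545; answer 2545
Stage 2: U1 = 2545; c = -13; remainder = value at the root: 7*(-13)^4 + 3*(-13)^3 - 6*(-13)^2 - 8*(-13)^1 - 4 = (199927) + (-6591) + (-1014) + (104) + (-4) = 192422; answer 192422
Stage 3: U2 = 192422; d = -2; T(3) = -1*(-35) + 2*(0) + 1*(-2) = 33; iterating: T(3)=33, T(4)=-103, T(5)=134, T(6)=-307, T(7)=472, T(8)=-952, T(9)=1589, T(10)=-3021, T(11)=5247, T(12)=-9700, T(13)=17173, T(14)=-31326, T(15)=55972, T(16)=-101451, T(17)=182069, T(18)=-328999; answer -328999

-328999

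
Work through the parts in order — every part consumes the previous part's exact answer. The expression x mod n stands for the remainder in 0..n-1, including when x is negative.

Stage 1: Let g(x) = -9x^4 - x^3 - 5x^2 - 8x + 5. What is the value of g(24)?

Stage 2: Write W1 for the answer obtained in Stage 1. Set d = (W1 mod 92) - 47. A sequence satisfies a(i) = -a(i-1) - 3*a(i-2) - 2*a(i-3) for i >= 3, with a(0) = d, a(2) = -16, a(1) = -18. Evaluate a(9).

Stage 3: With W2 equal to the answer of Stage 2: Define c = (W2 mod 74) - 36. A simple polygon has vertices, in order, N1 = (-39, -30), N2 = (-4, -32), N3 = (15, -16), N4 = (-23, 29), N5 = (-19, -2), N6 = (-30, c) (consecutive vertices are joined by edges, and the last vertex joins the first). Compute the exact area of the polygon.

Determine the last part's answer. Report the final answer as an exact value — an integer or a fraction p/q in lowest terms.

Stage 1: -9*(24)^4 - 1*(24)^3 - 5*(24)^2 - 8*(24)^1 + 5 = (-2985984) + (-13824) + (-2880) + (-192) + (5) = -3002875; answer -3002875
Stage 2: W1 = -3002875; d = -42; a(3) = -1*(-16) - 3*(-18) - 2*(-42) = 154; iterating: a(3)=154, a(4)=-70, a(5)=-360, a(6)=262, a(7)=958, a(8)=-1024, a(9)=-2374; answer -2374
Stage 3: W2 = -2374; c = 32; cross terms: (-39*-32 - -4*-30)=1128, (-4*-16 - 15*-32)=544, (15*29 - -23*-16)=67, (-23*-2 - -19*29)=597, (-19*32 - -30*-2)=-668, (-30*-30 - -39*32)=2148; twice the area = |3816| = 3816; area = 1908; answer 1908

1908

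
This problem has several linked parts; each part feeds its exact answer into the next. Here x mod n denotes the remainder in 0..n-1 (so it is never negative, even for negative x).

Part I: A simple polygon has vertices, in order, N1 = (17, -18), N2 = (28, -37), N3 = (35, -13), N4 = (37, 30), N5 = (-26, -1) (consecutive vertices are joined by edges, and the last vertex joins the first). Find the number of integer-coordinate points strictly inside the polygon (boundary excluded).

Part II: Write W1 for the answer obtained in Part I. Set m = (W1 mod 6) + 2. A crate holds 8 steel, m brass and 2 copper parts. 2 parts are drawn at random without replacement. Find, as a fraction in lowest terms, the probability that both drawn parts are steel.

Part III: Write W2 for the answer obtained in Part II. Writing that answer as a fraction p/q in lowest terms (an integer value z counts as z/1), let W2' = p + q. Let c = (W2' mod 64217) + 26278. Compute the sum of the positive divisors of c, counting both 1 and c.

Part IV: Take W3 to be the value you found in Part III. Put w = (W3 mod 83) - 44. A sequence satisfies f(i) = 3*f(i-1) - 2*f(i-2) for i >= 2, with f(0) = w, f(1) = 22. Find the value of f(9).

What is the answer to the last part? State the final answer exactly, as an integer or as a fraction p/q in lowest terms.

Part I: cross terms: (17*-37 - 28*-18)=-125, (28*-13 - 35*-37)=931, (35*30 - 37*-13)=1531, (37*-1 - -26*30)=743, (-26*-18 - 17*-1)=485; twice the area = |3565| = 3565; area = 3565/2; boundary points = 1 + 1 + 1 + 1 + 1 = 5; strictly interior points = area - boundary/2 + 1 = 1781; answer 1781
Part II: W1 = 1781; m = 7; total draws C(17,2) = 136; favorable C(8,2) = 28; P = 7/34; answer 7/34
Part III: W2 = 7/34; threaded value p + q = 41; c = 26319; 26319 = 3 * 31 * 283; sigma = (1 + 3) * (1 + 31) * (1 + 283) = 4 * 32 * 284 = 36352; answer 36352
Part IV: W3 = 36352; w = 37; f(2) = 3*(22) - 2*(37) = -8; iterating: f(2)=-8, f(3)=-68, f(4)=-188, f(5)=-428, f(6)=-908, f(7)=-1868, f(8)=-3788, f(9)=-7628; answer -7628

-7628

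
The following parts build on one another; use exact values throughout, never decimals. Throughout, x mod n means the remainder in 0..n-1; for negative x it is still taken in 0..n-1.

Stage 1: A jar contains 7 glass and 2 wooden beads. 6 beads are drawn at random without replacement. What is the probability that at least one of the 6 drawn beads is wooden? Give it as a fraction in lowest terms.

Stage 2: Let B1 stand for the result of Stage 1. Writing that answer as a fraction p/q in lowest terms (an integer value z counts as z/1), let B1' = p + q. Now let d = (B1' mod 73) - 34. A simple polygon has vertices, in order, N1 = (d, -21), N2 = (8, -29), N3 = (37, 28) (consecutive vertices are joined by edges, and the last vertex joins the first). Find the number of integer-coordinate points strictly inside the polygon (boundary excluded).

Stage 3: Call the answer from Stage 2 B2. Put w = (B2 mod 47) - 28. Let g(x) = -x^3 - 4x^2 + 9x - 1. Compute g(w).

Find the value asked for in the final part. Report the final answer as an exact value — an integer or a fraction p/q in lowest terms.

Stage 1: total draws C(9,6) = 84; complement C(7,6) = 7; favorable 84 - 7 = 77; P = 11/12; answer 11/12
Stage 2: B1 = 11/12; threaded value p + q = 23; d = -11; cross terms: (-11*-29 - 8*-21)=487, (8*28 - 37*-29)=1297, (37*-21 - -11*28)=-469; twice the area = |1315| = 1315; area = 1315/2; boundary points = 1 + 1 + 1 = 3; strictly interior points = area - boundary/2 + 1 = 657; answer 657
Stage 3: B2 = 657; w = 18; -1*(18)^3 - 4*(18)^2 + 9*(18)^1 - 1 = (-5832) + (-1296) + (162) + (-1) = -6967; answer -6967

-6967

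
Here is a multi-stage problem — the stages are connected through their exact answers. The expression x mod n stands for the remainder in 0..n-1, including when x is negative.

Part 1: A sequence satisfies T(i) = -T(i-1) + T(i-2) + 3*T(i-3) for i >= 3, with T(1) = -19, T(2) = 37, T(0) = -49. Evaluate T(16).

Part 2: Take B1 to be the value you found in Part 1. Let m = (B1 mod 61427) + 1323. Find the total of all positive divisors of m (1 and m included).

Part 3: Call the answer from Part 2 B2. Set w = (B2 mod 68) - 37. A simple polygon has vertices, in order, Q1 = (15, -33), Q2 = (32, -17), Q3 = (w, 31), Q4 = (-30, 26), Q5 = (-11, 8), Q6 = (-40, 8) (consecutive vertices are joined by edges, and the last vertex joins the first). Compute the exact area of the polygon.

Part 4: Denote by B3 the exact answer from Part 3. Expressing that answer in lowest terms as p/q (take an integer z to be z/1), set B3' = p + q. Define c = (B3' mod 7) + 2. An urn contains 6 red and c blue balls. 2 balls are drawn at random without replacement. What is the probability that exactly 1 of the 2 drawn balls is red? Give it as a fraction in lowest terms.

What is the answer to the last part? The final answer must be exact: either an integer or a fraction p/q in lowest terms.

48/91

Part 1: T(3) = -1*(37) + 1*(-19) + 3*(-49) = -203; iterating: T(3)=-203, T(4)=183, T(5)=-275, T(6)=-151, T(7)=425, T(8)=-1401, T(9)=1373, T(10)=-1499, T(11)=-1331, T(12)=3951, T(13)=-9779, T(14)=9737, T(15)=-7663, T(16)=-11937; answer -11937
Part 2: B1 = -11937; m = 50813; 50813 = 7^2 * 17 * 61; sigma = (1 + 7 + 49) * (1 + 17) * (1 + 61) = 57 * 18 * 62 = 63612; answer 63612
Part 3: B2 = 63612; w = -5; cross terms: (15*-17 - 32*-33)=801, (32*31 - -5*-17)=907, (-5*26 - -30*31)=800, (-30*8 - -11*26)=46, (-11*8 - -40*8)=232, (-40*-33 - 15*8)=1200; twice the area = |3986| = 3986; area = 1993; answer 1993
Part 4: B3 = 1993; threaded value p + q = 1994; c = 8; total draws C(14,2) = 91; favorable C(6,1)*C(8,1) = 48; P = 48/91; answer 48/91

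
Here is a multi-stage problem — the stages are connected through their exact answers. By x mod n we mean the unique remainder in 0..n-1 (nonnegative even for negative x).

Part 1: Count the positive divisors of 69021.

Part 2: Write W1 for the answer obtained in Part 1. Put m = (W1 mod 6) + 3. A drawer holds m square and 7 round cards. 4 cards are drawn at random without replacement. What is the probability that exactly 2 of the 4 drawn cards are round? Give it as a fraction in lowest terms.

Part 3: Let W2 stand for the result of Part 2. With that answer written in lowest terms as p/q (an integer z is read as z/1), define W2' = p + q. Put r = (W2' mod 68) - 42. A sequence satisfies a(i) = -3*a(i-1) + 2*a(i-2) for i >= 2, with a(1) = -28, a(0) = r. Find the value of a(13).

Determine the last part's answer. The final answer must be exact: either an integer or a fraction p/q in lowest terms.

Part 1: 69021 = 3^2 * 7669; number of divisors = (2+1) * (1+1) = 6; answer 6
Part 2: W1 = 6; m = 3; total draws C(10,4) = 210; favorable C(7,2)*C(3,2) = 63; P = 3/10; answer 3/10
Part 3: W2 = 3/10; threaded value p + q = 13; r = -29; a(2) = -3*(-28) + 2*(-29) = 26; iterating: a(2)=26, a(3)=-134, a(4)=454, a(5)=-1630, a(6)=5798, a(7)=-20654, a(8)=73558, a(9)=-261982, a(10)=933062, a(11)=-3323150, a(12)=11835574, a(13)=-42153022; answer -42153022

-42153022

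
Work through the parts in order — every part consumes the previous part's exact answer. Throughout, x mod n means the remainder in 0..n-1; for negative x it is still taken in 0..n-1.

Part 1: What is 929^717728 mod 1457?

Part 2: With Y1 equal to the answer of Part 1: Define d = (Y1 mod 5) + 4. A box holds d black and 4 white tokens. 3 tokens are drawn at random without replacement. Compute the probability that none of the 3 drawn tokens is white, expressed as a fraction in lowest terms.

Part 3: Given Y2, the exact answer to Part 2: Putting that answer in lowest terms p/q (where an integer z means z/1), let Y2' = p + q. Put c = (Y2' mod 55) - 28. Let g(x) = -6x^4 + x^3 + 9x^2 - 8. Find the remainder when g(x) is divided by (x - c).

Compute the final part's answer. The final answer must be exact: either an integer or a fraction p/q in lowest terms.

Part 1: squarings mod 1457: 929^1=929, 929^2=497, 929^4=776, 929^8=435, 929^16=1272, 929^32=714, 929^64=1303, 929^128=404, 929^256=32, 929^512=1024, 929^1024=993, 929^2048=1117, 929^4096=497, 929^8192=776, 929^16384=435, 929^32768=1272, 929^65536=714, 929^131072=1303, 929^262144=404, 929^524288=32; 929^717728 = 929^32 * 929^128 * 929^256 * 929^512 * 929^4096 * 929^8192 * 929^16384 * 929^32768 * 929^131072 * 929^524288 = 404 (mod 1457); answer 404
Part 2: Y1 = 404; d = 8; total draws C(12,3) = 220; favorable C(8,3) = 56; P = 14/55; answer 14/55
Part 3: Y2 = 14/55; threaded value p + q = 69; c = -14; remainder = value at the root: -6*(-14)^4 + 1*(-14)^3 + 9*(-14)^2 - 8 = (-230496) + (-2744) + (1764) + (-8) = -231484; answer -231484

-231484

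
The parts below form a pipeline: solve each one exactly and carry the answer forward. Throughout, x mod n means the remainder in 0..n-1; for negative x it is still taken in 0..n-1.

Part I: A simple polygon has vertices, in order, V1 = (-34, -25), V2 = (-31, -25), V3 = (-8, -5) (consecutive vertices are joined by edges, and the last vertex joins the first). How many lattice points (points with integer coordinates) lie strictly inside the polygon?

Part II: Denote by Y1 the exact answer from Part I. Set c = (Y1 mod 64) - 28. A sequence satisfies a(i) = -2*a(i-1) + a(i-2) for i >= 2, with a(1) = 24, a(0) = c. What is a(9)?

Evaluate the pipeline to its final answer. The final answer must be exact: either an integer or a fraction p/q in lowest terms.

23640

Part I: cross terms: (-34*-25 - -31*-25)=75, (-31*-5 - -8*-25)=-45, (-8*-25 - -34*-5)=30; twice the area = |60| = 60; area = 30; boundary points = 3 + 1 + 2 = 6; strictly interior points = area - boundary/2 + 1 = 28; answer 28
Part II: Y1 = 28; c = 0; a(2) = -2*(24) + 1*(0) = -48; iterating: a(2)=-48, a(3)=120, a(4)=-288, a(5)=696, a(6)=-1680, a(7)=4056, a(8)=-9792, a(9)=23640; answer 23640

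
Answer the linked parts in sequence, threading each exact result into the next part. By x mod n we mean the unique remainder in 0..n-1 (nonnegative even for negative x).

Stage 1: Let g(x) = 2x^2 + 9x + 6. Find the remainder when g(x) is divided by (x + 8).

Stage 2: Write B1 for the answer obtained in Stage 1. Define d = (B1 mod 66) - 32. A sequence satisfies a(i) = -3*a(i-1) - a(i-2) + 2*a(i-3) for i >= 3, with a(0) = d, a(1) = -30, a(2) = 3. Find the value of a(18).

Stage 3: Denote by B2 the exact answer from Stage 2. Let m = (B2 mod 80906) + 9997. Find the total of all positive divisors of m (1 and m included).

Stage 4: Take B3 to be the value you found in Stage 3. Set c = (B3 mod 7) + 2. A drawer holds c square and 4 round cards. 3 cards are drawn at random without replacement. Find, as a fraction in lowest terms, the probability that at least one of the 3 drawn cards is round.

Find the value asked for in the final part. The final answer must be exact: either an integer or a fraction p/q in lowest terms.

Stage 1: remainder = value at the root: 2*(-8)^2 + 9*(-8)^1 + 6 = (128) + (-72) + (6) = 62; answer 62
Stage 2: B1 = 62; d = 30; a(3) = -3*(3) - 1*(-30) + 2*(30) = 81; iterating: a(3)=81, a(4)=-306, a(5)=843, a(6)=-2061, a(7)=4728, a(8)=-10437, a(9)=22461, a(10)=-47490, a(11)=99135, a(12)=-204993, a(13)=420864, a(14)=-859329, a(15)=1747137, a(16)=-3540354, a(17)=7155267, a(18)=-14431173; answer -14431173
Stage 3: B2 = -14431173; m = 60998; 60998 = 2 * 7 * 4357; sigma = (1 + 2) * (1 + 7) * (1 + 4357) = 3 * 8 * 4358 = 104592; answer 104592
Stage 4: B3 = 104592; c = 7; total draws C(11,3) = 165; complement C(7,3) = 35; favorable 165 - 35 = 130; P = 26/33; answer 26/33

26/33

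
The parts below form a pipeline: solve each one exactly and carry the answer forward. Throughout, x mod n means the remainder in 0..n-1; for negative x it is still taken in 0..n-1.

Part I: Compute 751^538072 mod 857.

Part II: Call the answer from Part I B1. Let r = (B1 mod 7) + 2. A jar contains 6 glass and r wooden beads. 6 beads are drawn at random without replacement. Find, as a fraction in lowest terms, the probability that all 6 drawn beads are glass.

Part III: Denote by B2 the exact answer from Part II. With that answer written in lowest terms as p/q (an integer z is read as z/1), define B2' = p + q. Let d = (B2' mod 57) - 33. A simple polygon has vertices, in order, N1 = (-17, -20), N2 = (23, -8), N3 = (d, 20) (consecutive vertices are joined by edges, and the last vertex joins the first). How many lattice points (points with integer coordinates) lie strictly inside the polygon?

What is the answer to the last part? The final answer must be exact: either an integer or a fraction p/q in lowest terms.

649

Part I: squarings mod 857: 751^1=751, 751^2=95, 751^4=455, 751^8=488, 751^16=755, 751^32=120, 751^64=688, 751^128=280, 751^256=413, 751^512=26, 751^1024=676, 751^2048=195, 751^4096=317, 751^8192=220, 751^16384=408, 751^32768=206, 751^65536=443, 751^131072=853, 751^262144=16, 751^524288=256; 751^538072 = 751^8 * 751^16 * 751^64 * 751^128 * 751^256 * 751^1024 * 751^4096 * 751^8192 * 751^524288 = 699 (mod 857); answer 699
Part II: B1 = 699; r = 8; total draws C(14,6) = 3003; favorable C(6,6) = 1; P = 1/3003; answer 1/3003
Part III: B2 = 1/3003; threaded value p + q = 3004; d = 7; cross terms: (-17*-8 - 23*-20)=596, (23*20 - 7*-8)=516, (7*-20 - -17*20)=200; twice the area = |1312| = 1312; area = 656; boundary points = 4 + 4 + 8 = 16; strictly interior points = area - boundary/2 + 1 = 649; answer 649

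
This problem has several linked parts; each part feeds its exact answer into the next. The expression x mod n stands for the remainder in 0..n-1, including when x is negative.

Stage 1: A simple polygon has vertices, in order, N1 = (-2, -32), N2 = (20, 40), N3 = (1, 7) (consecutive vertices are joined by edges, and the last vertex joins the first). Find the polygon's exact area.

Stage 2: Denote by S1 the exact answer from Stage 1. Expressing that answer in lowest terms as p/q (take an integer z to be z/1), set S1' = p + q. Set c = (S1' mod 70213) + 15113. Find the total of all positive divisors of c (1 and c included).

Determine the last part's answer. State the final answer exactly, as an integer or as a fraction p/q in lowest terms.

31200

Stage 1: cross terms: (-2*40 - 20*-32)=560, (20*7 - 1*40)=100, (1*-32 - -2*7)=-18; twice the area = |642| = 642; area = 321; answer 321
Stage 2: S1 = 321; threaded value p + q = 322; c = 15435; 15435 = 3^2 * 5 * 7^3; sigma = (1 + 3 + 9) * (1 + 5) * (1 + 7 + 49 + 343) = 13 * 6 * 400 = 31200; answer 31200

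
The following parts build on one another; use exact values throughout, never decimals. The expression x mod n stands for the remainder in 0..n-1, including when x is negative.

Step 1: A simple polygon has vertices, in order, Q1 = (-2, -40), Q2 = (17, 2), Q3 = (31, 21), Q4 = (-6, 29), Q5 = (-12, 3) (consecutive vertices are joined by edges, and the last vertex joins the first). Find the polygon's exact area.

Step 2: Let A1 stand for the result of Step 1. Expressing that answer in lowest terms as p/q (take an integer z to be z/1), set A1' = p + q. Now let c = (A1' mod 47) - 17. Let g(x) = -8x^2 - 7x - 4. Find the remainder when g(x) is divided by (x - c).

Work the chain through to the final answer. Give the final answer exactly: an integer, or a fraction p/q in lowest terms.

-6025

Step 1: cross terms: (-2*2 - 17*-40)=676, (17*21 - 31*2)=295, (31*29 - -6*21)=1025, (-6*3 - -12*29)=330, (-12*-40 - -2*3)=486; twice the area = |2812| = 2812; area = 1406; answer 1406
Step 2: A1 = 1406; threaded value p + q = 1407; c = 27; remainder = value at the root: -8*(27)^2 - 7*(27)^1 - 4 = (-5832) + (-189) + (-4) = -6025; answer -6025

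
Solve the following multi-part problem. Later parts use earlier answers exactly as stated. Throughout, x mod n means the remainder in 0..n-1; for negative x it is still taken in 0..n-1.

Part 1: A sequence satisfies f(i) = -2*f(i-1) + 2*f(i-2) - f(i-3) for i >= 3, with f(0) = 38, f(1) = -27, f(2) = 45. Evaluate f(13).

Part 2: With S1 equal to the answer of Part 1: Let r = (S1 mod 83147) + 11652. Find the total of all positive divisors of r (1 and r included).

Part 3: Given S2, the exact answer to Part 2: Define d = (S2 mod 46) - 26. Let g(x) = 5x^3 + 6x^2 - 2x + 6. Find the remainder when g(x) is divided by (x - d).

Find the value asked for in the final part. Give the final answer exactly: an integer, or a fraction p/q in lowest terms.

Part 1: f(3) = -2*(45) + 2*(-27) - 1*(38) = -182; iterating: f(3)=-182, f(4)=481, f(5)=-1371, f(6)=3886, f(7)=-10995, f(8)=31133, f(9)=-88142, f(10)=249545, f(11)=-706507, f(12)=2000246, f(13)=-5663051; answer -5663051
Part 2: S1 = -5663051; r = 85744; 85744 = 2^4 * 23 * 233; sigma = (1 + 2 + 4 + 8 + 16) * (1 + 23) * (1 + 233) = 31 * 24 * 234 = 174096; answer 174096
Part 3: S2 = 174096; d = 6; remainder = value at the root: 5*(6)^3 + 6*(6)^2 - 2*(6)^1 + 6 = (1080) + (216) + (-12) + (6) = 1290; answer 1290

1290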